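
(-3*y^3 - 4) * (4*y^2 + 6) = -12*y^5 - 18*y^3 - 16*y^2 - 24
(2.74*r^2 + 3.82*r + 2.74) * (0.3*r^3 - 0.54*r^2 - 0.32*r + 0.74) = 0.822*r^5 - 0.3336*r^4 - 2.1176*r^3 - 0.6744*r^2 + 1.95*r + 2.0276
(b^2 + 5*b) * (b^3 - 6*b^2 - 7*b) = b^5 - b^4 - 37*b^3 - 35*b^2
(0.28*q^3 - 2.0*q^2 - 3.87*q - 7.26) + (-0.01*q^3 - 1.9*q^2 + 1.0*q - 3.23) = 0.27*q^3 - 3.9*q^2 - 2.87*q - 10.49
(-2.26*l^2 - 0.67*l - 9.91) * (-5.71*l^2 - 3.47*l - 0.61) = 12.9046*l^4 + 11.6679*l^3 + 60.2896*l^2 + 34.7964*l + 6.0451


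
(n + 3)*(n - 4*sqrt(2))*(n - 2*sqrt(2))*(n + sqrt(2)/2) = n^4 - 11*sqrt(2)*n^3/2 + 3*n^3 - 33*sqrt(2)*n^2/2 + 10*n^2 + 8*sqrt(2)*n + 30*n + 24*sqrt(2)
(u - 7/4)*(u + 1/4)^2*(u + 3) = u^4 + 7*u^3/4 - 73*u^2/16 - 163*u/64 - 21/64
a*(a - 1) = a^2 - a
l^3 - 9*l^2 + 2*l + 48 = (l - 8)*(l - 3)*(l + 2)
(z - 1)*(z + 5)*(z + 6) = z^3 + 10*z^2 + 19*z - 30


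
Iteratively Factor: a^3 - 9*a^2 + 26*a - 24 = (a - 2)*(a^2 - 7*a + 12) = (a - 3)*(a - 2)*(a - 4)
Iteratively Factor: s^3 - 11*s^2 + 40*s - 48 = (s - 4)*(s^2 - 7*s + 12) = (s - 4)*(s - 3)*(s - 4)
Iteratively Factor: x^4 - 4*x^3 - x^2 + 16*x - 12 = (x - 2)*(x^3 - 2*x^2 - 5*x + 6) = (x - 2)*(x - 1)*(x^2 - x - 6) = (x - 2)*(x - 1)*(x + 2)*(x - 3)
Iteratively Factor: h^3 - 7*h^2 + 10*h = (h)*(h^2 - 7*h + 10) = h*(h - 5)*(h - 2)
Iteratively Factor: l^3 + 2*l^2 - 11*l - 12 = (l + 1)*(l^2 + l - 12) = (l - 3)*(l + 1)*(l + 4)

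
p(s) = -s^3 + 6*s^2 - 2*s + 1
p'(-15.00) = -857.00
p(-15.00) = 4756.00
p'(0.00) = -2.00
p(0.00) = 1.00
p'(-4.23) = -106.44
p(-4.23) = 192.50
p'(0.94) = 6.63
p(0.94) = 3.59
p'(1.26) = 8.36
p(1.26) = 6.01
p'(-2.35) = -46.77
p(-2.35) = 51.81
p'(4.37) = -6.85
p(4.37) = 23.39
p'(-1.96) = -37.04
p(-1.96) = 35.50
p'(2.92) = 7.46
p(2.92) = 21.42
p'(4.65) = -11.07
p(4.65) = 20.89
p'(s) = -3*s^2 + 12*s - 2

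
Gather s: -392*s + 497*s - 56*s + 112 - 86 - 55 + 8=49*s - 21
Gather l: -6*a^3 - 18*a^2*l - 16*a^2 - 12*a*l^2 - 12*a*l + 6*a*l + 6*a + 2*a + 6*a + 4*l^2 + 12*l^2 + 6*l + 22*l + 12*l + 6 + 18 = -6*a^3 - 16*a^2 + 14*a + l^2*(16 - 12*a) + l*(-18*a^2 - 6*a + 40) + 24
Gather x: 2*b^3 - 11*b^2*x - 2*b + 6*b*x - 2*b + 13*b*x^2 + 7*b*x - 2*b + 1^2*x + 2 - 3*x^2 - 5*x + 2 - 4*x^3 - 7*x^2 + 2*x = 2*b^3 - 6*b - 4*x^3 + x^2*(13*b - 10) + x*(-11*b^2 + 13*b - 2) + 4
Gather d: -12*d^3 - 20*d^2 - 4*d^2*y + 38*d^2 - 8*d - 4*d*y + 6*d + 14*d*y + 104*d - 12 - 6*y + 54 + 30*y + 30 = -12*d^3 + d^2*(18 - 4*y) + d*(10*y + 102) + 24*y + 72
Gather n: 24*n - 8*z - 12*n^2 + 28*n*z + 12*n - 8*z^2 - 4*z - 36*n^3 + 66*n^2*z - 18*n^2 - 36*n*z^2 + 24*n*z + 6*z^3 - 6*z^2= -36*n^3 + n^2*(66*z - 30) + n*(-36*z^2 + 52*z + 36) + 6*z^3 - 14*z^2 - 12*z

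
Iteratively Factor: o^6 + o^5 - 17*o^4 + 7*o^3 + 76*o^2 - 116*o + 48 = (o - 1)*(o^5 + 2*o^4 - 15*o^3 - 8*o^2 + 68*o - 48) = (o - 2)*(o - 1)*(o^4 + 4*o^3 - 7*o^2 - 22*o + 24) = (o - 2)*(o - 1)*(o + 4)*(o^3 - 7*o + 6) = (o - 2)*(o - 1)^2*(o + 4)*(o^2 + o - 6) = (o - 2)^2*(o - 1)^2*(o + 4)*(o + 3)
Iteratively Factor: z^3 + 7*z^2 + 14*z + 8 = (z + 2)*(z^2 + 5*z + 4) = (z + 1)*(z + 2)*(z + 4)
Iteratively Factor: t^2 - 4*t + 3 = (t - 1)*(t - 3)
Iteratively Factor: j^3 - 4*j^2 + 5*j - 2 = (j - 2)*(j^2 - 2*j + 1) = (j - 2)*(j - 1)*(j - 1)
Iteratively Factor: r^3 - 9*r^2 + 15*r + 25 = (r + 1)*(r^2 - 10*r + 25) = (r - 5)*(r + 1)*(r - 5)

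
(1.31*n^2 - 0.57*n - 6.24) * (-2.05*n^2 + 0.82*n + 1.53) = -2.6855*n^4 + 2.2427*n^3 + 14.3289*n^2 - 5.9889*n - 9.5472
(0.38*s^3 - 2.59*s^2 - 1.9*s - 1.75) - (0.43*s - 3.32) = 0.38*s^3 - 2.59*s^2 - 2.33*s + 1.57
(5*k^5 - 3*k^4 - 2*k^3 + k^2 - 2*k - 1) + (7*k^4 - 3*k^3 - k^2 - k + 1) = 5*k^5 + 4*k^4 - 5*k^3 - 3*k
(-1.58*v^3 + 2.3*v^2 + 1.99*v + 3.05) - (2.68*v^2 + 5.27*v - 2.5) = -1.58*v^3 - 0.38*v^2 - 3.28*v + 5.55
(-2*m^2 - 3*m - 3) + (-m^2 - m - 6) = -3*m^2 - 4*m - 9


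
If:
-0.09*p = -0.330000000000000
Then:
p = 3.67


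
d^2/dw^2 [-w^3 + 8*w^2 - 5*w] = 16 - 6*w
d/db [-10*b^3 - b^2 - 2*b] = -30*b^2 - 2*b - 2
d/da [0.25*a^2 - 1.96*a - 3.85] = 0.5*a - 1.96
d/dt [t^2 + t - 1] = 2*t + 1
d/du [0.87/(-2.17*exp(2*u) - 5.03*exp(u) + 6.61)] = (3.7758*exp(u) + 4.3761)*exp(u)/(2.17*exp(2*u) + 5.03*exp(u) - 6.61)^2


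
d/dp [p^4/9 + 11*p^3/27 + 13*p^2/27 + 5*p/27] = 4*p^3/9 + 11*p^2/9 + 26*p/27 + 5/27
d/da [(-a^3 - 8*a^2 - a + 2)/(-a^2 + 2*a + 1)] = (a^4 - 4*a^3 - 20*a^2 - 12*a - 5)/(a^4 - 4*a^3 + 2*a^2 + 4*a + 1)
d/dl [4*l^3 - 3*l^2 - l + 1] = 12*l^2 - 6*l - 1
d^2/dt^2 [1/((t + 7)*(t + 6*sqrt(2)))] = 2*((t + 7)^2 + (t + 7)*(t + 6*sqrt(2)) + (t + 6*sqrt(2))^2)/((t + 7)^3*(t + 6*sqrt(2))^3)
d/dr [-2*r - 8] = -2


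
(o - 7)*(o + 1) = o^2 - 6*o - 7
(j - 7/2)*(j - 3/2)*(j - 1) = j^3 - 6*j^2 + 41*j/4 - 21/4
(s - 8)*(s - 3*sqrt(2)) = s^2 - 8*s - 3*sqrt(2)*s + 24*sqrt(2)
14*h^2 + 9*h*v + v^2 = (2*h + v)*(7*h + v)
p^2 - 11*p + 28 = (p - 7)*(p - 4)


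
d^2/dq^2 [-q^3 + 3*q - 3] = -6*q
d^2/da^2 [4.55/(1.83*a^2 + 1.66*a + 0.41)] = (-30.47499*a^2 - 27.64398*a + 4.55*(3.66*a + 1.66)*(7.32*a + 3.32) - 6.82773)/(1.83*a^2 + 1.66*a + 0.41)^3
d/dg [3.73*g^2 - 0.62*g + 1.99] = 7.46*g - 0.62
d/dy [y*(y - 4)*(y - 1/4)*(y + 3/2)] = 4*y^3 - 33*y^2/4 - 43*y/4 + 3/2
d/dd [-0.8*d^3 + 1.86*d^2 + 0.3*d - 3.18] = -2.4*d^2 + 3.72*d + 0.3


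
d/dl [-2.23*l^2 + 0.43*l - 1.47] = 0.43 - 4.46*l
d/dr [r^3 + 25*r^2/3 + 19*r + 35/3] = 3*r^2 + 50*r/3 + 19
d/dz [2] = 0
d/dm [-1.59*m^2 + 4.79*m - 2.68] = 4.79 - 3.18*m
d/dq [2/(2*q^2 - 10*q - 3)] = 4*(5 - 2*q)/(-2*q^2 + 10*q + 3)^2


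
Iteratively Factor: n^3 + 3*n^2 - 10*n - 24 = (n + 4)*(n^2 - n - 6) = (n - 3)*(n + 4)*(n + 2)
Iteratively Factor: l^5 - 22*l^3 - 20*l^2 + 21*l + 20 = (l - 1)*(l^4 + l^3 - 21*l^2 - 41*l - 20) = (l - 5)*(l - 1)*(l^3 + 6*l^2 + 9*l + 4) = (l - 5)*(l - 1)*(l + 1)*(l^2 + 5*l + 4) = (l - 5)*(l - 1)*(l + 1)^2*(l + 4)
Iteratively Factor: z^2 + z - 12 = (z + 4)*(z - 3)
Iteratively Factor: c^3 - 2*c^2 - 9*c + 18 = (c - 2)*(c^2 - 9) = (c - 3)*(c - 2)*(c + 3)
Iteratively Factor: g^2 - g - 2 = (g + 1)*(g - 2)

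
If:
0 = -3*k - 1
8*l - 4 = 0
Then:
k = -1/3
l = 1/2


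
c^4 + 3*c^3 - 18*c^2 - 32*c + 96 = (c - 3)*(c - 2)*(c + 4)^2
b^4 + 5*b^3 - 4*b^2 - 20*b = b*(b - 2)*(b + 2)*(b + 5)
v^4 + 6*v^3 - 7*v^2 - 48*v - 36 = (v - 3)*(v + 1)*(v + 2)*(v + 6)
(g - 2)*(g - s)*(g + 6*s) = g^3 + 5*g^2*s - 2*g^2 - 6*g*s^2 - 10*g*s + 12*s^2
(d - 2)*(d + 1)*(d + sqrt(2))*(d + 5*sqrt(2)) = d^4 - d^3 + 6*sqrt(2)*d^3 - 6*sqrt(2)*d^2 + 8*d^2 - 12*sqrt(2)*d - 10*d - 20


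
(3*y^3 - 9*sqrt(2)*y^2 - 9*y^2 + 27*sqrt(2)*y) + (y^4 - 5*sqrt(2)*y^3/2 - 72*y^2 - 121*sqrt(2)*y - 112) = y^4 - 5*sqrt(2)*y^3/2 + 3*y^3 - 81*y^2 - 9*sqrt(2)*y^2 - 94*sqrt(2)*y - 112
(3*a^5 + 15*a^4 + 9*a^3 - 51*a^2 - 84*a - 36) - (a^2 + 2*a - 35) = 3*a^5 + 15*a^4 + 9*a^3 - 52*a^2 - 86*a - 1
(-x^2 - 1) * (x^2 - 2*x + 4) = -x^4 + 2*x^3 - 5*x^2 + 2*x - 4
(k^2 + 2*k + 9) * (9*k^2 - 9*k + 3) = 9*k^4 + 9*k^3 + 66*k^2 - 75*k + 27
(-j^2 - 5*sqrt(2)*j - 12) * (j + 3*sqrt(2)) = -j^3 - 8*sqrt(2)*j^2 - 42*j - 36*sqrt(2)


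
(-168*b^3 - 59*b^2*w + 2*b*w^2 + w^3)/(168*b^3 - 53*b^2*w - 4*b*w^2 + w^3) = (3*b + w)/(-3*b + w)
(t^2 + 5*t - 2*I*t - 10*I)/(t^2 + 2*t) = (t^2 + t*(5 - 2*I) - 10*I)/(t*(t + 2))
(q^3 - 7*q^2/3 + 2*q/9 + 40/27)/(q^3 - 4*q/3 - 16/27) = (3*q - 5)/(3*q + 2)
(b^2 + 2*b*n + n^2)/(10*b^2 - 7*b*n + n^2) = (b^2 + 2*b*n + n^2)/(10*b^2 - 7*b*n + n^2)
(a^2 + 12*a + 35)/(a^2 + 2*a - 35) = (a + 5)/(a - 5)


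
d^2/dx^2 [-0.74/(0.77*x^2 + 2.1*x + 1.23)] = (0.877492*x^2 + 2.39316*x - 0.74*(1.54*x + 2.1)*(3.08*x + 4.2) + 1.401708)/(0.77*x^2 + 2.1*x + 1.23)^3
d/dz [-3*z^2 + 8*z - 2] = 8 - 6*z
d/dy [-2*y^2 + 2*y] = 2 - 4*y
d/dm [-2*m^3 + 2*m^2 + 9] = 2*m*(2 - 3*m)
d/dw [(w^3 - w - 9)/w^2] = (w^3 + w + 18)/w^3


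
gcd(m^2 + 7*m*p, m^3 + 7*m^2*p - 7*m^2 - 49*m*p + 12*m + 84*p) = m + 7*p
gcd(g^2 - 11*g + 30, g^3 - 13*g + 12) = 1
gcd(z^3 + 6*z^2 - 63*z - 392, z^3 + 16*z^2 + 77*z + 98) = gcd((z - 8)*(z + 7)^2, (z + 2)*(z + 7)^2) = z^2 + 14*z + 49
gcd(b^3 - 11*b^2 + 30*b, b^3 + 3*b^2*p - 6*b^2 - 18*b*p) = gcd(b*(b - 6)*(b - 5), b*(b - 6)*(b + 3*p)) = b^2 - 6*b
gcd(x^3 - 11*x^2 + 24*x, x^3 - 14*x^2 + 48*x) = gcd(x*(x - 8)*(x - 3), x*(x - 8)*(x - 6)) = x^2 - 8*x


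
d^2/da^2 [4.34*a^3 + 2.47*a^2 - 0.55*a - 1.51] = 26.04*a + 4.94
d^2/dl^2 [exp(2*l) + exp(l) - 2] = (4*exp(l) + 1)*exp(l)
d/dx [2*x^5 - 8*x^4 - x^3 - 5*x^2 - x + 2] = 10*x^4 - 32*x^3 - 3*x^2 - 10*x - 1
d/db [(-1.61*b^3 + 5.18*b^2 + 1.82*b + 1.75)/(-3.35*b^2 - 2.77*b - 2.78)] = (5.3935*b^4 + 8.9194*b^3 + 5.1758*b^2 - 17.0758*b - 0.2121)/(11.2225*b^4 + 18.559*b^3 + 26.2989*b^2 + 15.4012*b + 7.7284)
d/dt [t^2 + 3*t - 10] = 2*t + 3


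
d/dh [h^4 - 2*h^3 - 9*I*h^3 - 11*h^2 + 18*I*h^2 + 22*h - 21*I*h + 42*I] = 4*h^3 + h^2*(-6 - 27*I) + h*(-22 + 36*I) + 22 - 21*I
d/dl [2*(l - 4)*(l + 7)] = 4*l + 6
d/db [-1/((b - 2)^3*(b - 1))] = (4*b - 5)/((b - 2)^4*(b - 1)^2)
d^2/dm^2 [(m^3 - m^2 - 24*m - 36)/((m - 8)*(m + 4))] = 40*(m^3 + 9*m^2 + 60*m + 16)/(m^6 - 12*m^5 - 48*m^4 + 704*m^3 + 1536*m^2 - 12288*m - 32768)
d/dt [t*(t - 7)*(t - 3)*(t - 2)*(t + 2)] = 5*t^4 - 40*t^3 + 51*t^2 + 80*t - 84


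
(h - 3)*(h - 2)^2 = h^3 - 7*h^2 + 16*h - 12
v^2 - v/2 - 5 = (v - 5/2)*(v + 2)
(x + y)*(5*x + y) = 5*x^2 + 6*x*y + y^2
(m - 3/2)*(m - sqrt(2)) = m^2 - 3*m/2 - sqrt(2)*m + 3*sqrt(2)/2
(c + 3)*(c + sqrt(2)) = c^2 + sqrt(2)*c + 3*c + 3*sqrt(2)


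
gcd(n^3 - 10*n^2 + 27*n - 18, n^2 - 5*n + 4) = n - 1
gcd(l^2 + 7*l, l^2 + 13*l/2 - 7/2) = l + 7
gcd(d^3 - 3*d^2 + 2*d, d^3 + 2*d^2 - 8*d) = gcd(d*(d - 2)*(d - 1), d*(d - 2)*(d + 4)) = d^2 - 2*d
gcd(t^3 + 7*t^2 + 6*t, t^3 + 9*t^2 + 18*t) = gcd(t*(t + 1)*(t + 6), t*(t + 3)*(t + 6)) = t^2 + 6*t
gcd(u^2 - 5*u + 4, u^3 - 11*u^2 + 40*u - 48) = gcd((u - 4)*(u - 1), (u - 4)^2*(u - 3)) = u - 4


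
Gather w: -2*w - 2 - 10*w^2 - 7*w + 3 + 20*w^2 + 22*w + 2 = 10*w^2 + 13*w + 3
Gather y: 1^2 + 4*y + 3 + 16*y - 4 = 20*y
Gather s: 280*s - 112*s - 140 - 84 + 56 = 168*s - 168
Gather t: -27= -27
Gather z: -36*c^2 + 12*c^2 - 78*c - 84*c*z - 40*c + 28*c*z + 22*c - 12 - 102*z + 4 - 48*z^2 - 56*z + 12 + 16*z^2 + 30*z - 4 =-24*c^2 - 96*c - 32*z^2 + z*(-56*c - 128)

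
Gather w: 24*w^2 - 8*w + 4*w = 24*w^2 - 4*w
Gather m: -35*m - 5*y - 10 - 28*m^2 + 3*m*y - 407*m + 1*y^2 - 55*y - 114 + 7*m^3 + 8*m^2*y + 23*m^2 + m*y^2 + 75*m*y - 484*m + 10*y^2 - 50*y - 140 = 7*m^3 + m^2*(8*y - 5) + m*(y^2 + 78*y - 926) + 11*y^2 - 110*y - 264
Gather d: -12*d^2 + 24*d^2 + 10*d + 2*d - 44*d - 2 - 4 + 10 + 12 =12*d^2 - 32*d + 16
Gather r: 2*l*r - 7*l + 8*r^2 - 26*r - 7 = -7*l + 8*r^2 + r*(2*l - 26) - 7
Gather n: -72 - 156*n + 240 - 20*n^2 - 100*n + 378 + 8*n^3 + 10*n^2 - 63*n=8*n^3 - 10*n^2 - 319*n + 546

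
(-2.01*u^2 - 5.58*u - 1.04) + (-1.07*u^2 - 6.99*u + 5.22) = -3.08*u^2 - 12.57*u + 4.18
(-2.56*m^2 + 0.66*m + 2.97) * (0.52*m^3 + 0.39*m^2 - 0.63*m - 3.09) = -1.3312*m^5 - 0.6552*m^4 + 3.4146*m^3 + 8.6529*m^2 - 3.9105*m - 9.1773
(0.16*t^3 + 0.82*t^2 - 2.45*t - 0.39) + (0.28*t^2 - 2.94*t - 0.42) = 0.16*t^3 + 1.1*t^2 - 5.39*t - 0.81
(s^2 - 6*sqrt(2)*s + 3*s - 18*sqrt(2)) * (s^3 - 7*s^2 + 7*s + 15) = s^5 - 6*sqrt(2)*s^4 - 4*s^4 - 14*s^3 + 24*sqrt(2)*s^3 + 36*s^2 + 84*sqrt(2)*s^2 - 216*sqrt(2)*s + 45*s - 270*sqrt(2)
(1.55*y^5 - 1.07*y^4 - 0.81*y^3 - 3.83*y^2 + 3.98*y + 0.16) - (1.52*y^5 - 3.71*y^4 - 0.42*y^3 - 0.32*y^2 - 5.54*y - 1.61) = 0.03*y^5 + 2.64*y^4 - 0.39*y^3 - 3.51*y^2 + 9.52*y + 1.77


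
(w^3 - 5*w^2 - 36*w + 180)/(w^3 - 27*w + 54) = (w^2 - 11*w + 30)/(w^2 - 6*w + 9)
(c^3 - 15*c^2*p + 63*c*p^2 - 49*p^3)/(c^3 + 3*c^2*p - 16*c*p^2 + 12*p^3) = (-c^2 + 14*c*p - 49*p^2)/(-c^2 - 4*c*p + 12*p^2)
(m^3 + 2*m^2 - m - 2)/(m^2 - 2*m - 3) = (m^2 + m - 2)/(m - 3)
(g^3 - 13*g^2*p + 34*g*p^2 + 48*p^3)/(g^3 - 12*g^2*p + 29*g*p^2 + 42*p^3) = (-g + 8*p)/(-g + 7*p)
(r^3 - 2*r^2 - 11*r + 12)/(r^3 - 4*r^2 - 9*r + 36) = (r - 1)/(r - 3)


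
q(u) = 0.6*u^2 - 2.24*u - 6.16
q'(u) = 1.2*u - 2.24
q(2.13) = -8.21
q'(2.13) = 0.32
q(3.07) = -7.38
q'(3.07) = 1.44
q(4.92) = -2.66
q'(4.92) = 3.66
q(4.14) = -5.15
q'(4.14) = 2.73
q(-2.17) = 1.53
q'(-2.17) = -4.84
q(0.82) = -7.59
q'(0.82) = -1.26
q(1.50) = -8.17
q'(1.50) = -0.44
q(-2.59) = 3.67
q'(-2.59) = -5.35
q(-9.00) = 62.60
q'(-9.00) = -13.04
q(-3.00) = 5.96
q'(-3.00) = -5.84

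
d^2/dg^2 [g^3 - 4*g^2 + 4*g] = 6*g - 8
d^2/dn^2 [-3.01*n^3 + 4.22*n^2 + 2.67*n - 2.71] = 8.44 - 18.06*n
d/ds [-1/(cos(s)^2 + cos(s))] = -(sin(s)/cos(s)^2 + 2*tan(s))/(cos(s) + 1)^2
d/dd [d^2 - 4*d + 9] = 2*d - 4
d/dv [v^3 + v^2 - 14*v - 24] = 3*v^2 + 2*v - 14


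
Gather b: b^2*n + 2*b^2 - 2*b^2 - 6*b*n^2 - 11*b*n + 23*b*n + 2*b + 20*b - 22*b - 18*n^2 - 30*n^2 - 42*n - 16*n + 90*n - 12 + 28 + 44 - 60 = b^2*n + b*(-6*n^2 + 12*n) - 48*n^2 + 32*n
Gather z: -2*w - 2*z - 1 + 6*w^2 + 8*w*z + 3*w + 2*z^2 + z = 6*w^2 + w + 2*z^2 + z*(8*w - 1) - 1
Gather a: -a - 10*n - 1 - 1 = -a - 10*n - 2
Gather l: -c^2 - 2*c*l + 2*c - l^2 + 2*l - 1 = -c^2 + 2*c - l^2 + l*(2 - 2*c) - 1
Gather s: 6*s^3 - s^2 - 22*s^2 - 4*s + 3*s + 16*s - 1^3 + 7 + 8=6*s^3 - 23*s^2 + 15*s + 14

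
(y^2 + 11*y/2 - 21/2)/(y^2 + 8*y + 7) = (y - 3/2)/(y + 1)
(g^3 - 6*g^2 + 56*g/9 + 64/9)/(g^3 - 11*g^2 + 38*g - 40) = (g^2 - 2*g - 16/9)/(g^2 - 7*g + 10)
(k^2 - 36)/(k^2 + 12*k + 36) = (k - 6)/(k + 6)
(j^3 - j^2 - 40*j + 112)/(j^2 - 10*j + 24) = (j^2 + 3*j - 28)/(j - 6)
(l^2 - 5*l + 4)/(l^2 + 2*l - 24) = (l - 1)/(l + 6)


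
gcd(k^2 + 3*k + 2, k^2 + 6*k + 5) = k + 1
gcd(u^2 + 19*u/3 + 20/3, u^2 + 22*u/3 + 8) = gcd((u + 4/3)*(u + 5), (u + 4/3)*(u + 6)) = u + 4/3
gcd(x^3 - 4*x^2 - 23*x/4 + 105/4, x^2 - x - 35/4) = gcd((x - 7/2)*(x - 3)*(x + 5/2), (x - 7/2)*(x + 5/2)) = x^2 - x - 35/4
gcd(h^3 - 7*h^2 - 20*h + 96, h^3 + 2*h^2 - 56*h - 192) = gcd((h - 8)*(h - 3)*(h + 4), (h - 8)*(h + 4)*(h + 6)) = h^2 - 4*h - 32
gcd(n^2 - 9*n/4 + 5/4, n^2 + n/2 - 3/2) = n - 1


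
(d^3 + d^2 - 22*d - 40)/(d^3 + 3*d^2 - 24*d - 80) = (d + 2)/(d + 4)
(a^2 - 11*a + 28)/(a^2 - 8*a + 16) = (a - 7)/(a - 4)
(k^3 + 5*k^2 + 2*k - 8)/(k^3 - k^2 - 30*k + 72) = (k^3 + 5*k^2 + 2*k - 8)/(k^3 - k^2 - 30*k + 72)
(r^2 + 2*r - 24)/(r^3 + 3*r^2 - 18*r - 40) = (r + 6)/(r^2 + 7*r + 10)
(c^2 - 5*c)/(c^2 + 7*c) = (c - 5)/(c + 7)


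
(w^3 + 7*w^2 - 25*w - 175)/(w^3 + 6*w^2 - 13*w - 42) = (w^2 - 25)/(w^2 - w - 6)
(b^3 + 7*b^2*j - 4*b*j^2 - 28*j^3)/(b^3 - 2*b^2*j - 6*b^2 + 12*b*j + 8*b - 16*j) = (b^2 + 9*b*j + 14*j^2)/(b^2 - 6*b + 8)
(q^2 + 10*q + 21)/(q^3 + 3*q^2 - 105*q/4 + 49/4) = 4*(q + 3)/(4*q^2 - 16*q + 7)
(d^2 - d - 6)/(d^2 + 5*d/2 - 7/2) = 2*(d^2 - d - 6)/(2*d^2 + 5*d - 7)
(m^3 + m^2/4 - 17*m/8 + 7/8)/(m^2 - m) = m + 5/4 - 7/(8*m)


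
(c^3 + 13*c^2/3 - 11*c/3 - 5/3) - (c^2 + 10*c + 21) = c^3 + 10*c^2/3 - 41*c/3 - 68/3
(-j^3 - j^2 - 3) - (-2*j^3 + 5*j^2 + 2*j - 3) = j^3 - 6*j^2 - 2*j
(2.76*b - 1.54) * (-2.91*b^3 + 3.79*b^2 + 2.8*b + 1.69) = -8.0316*b^4 + 14.9418*b^3 + 1.8914*b^2 + 0.3524*b - 2.6026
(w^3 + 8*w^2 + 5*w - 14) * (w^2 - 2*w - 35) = w^5 + 6*w^4 - 46*w^3 - 304*w^2 - 147*w + 490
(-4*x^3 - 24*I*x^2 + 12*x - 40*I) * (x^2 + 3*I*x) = -4*x^5 - 36*I*x^4 + 84*x^3 - 4*I*x^2 + 120*x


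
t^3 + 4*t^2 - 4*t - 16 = (t - 2)*(t + 2)*(t + 4)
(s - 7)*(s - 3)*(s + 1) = s^3 - 9*s^2 + 11*s + 21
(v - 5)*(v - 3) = v^2 - 8*v + 15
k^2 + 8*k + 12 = (k + 2)*(k + 6)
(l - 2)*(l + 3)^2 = l^3 + 4*l^2 - 3*l - 18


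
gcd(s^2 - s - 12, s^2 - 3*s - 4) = s - 4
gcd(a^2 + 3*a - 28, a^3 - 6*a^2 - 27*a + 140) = a - 4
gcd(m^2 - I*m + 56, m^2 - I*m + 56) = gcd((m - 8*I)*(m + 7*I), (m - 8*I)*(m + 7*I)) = m^2 - I*m + 56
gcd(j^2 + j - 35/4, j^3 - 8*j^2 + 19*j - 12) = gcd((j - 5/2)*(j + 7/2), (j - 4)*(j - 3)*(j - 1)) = 1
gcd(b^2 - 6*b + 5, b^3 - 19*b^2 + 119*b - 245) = b - 5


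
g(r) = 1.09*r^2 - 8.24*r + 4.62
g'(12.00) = 17.92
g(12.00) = 62.70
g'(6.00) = 4.84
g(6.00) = -5.58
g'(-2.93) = -14.63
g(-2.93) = 38.12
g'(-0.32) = -8.94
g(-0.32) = 7.37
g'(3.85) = 0.15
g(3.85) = -10.95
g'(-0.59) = -9.53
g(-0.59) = 9.86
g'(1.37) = -5.25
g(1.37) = -4.62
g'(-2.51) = -13.71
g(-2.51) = 32.17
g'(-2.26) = -13.17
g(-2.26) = 28.81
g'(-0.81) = -10.01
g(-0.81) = 12.01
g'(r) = 2.18*r - 8.24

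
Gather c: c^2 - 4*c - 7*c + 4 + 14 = c^2 - 11*c + 18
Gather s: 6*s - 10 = 6*s - 10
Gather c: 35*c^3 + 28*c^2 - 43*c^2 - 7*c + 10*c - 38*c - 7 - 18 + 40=35*c^3 - 15*c^2 - 35*c + 15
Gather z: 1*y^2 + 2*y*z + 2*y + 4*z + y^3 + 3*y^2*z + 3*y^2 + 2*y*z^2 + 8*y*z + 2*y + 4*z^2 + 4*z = y^3 + 4*y^2 + 4*y + z^2*(2*y + 4) + z*(3*y^2 + 10*y + 8)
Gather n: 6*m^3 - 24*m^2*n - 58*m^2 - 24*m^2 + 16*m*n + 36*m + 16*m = 6*m^3 - 82*m^2 + 52*m + n*(-24*m^2 + 16*m)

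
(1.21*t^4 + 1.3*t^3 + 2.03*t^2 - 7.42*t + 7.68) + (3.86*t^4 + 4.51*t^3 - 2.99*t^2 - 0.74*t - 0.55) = 5.07*t^4 + 5.81*t^3 - 0.96*t^2 - 8.16*t + 7.13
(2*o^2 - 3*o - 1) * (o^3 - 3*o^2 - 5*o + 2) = 2*o^5 - 9*o^4 - 2*o^3 + 22*o^2 - o - 2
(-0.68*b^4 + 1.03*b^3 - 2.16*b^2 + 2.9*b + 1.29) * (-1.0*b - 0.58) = 0.68*b^5 - 0.6356*b^4 + 1.5626*b^3 - 1.6472*b^2 - 2.972*b - 0.7482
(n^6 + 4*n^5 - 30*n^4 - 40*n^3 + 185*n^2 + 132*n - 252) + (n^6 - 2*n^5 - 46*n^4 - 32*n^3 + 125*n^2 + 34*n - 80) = 2*n^6 + 2*n^5 - 76*n^4 - 72*n^3 + 310*n^2 + 166*n - 332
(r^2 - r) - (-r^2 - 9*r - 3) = 2*r^2 + 8*r + 3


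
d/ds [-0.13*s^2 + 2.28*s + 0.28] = 2.28 - 0.26*s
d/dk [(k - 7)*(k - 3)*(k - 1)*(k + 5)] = 4*k^3 - 18*k^2 - 48*k + 134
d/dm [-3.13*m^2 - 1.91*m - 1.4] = -6.26*m - 1.91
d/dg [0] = 0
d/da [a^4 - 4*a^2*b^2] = 4*a*(a^2 - 2*b^2)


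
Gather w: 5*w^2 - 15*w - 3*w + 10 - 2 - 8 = 5*w^2 - 18*w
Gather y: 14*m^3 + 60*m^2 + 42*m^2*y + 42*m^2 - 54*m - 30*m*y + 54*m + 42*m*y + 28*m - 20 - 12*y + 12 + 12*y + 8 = 14*m^3 + 102*m^2 + 28*m + y*(42*m^2 + 12*m)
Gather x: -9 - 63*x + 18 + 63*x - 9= 0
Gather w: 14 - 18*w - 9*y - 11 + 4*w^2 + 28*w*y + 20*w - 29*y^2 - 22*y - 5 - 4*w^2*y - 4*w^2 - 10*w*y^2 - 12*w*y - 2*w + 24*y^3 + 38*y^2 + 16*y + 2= -4*w^2*y + w*(-10*y^2 + 16*y) + 24*y^3 + 9*y^2 - 15*y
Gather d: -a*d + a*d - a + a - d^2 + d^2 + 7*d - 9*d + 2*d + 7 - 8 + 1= 0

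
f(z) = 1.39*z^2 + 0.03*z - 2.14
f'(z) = 2.78*z + 0.03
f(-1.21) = -0.14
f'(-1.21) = -3.33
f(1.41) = 0.67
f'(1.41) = 3.95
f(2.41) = 6.01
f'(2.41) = 6.73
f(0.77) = -1.29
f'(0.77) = 2.17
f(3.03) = 10.71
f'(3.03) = 8.45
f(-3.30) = 12.90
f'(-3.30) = -9.14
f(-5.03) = 32.88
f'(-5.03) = -13.95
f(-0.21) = -2.09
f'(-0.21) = -0.55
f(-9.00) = 110.18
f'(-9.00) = -24.99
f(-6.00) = 47.72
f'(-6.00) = -16.65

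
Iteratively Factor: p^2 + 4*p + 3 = (p + 3)*(p + 1)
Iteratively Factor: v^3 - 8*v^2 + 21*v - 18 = (v - 3)*(v^2 - 5*v + 6) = (v - 3)*(v - 2)*(v - 3)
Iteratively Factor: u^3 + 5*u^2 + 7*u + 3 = (u + 3)*(u^2 + 2*u + 1) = (u + 1)*(u + 3)*(u + 1)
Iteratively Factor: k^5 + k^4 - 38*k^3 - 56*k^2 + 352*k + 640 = (k + 4)*(k^4 - 3*k^3 - 26*k^2 + 48*k + 160) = (k - 5)*(k + 4)*(k^3 + 2*k^2 - 16*k - 32) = (k - 5)*(k + 2)*(k + 4)*(k^2 - 16) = (k - 5)*(k - 4)*(k + 2)*(k + 4)*(k + 4)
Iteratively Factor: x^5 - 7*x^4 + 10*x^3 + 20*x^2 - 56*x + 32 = (x - 2)*(x^4 - 5*x^3 + 20*x - 16) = (x - 2)*(x + 2)*(x^3 - 7*x^2 + 14*x - 8) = (x - 2)^2*(x + 2)*(x^2 - 5*x + 4) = (x - 4)*(x - 2)^2*(x + 2)*(x - 1)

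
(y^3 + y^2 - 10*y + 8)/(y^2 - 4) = (y^2 + 3*y - 4)/(y + 2)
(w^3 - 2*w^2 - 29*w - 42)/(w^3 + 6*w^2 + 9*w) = (w^2 - 5*w - 14)/(w*(w + 3))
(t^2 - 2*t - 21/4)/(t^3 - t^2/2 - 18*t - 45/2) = (t - 7/2)/(t^2 - 2*t - 15)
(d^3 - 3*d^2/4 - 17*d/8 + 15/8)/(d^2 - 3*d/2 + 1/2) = (8*d^2 + 2*d - 15)/(4*(2*d - 1))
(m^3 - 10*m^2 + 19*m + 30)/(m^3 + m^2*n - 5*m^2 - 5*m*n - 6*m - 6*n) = (m - 5)/(m + n)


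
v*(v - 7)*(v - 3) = v^3 - 10*v^2 + 21*v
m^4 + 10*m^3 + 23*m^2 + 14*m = m*(m + 1)*(m + 2)*(m + 7)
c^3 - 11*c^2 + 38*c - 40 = (c - 5)*(c - 4)*(c - 2)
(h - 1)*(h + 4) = h^2 + 3*h - 4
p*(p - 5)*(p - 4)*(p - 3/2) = p^4 - 21*p^3/2 + 67*p^2/2 - 30*p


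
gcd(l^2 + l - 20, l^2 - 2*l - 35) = l + 5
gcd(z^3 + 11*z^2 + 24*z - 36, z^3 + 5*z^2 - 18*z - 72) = z + 6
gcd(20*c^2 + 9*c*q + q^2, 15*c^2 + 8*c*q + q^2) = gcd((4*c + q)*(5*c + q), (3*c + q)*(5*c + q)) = 5*c + q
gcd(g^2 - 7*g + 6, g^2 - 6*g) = g - 6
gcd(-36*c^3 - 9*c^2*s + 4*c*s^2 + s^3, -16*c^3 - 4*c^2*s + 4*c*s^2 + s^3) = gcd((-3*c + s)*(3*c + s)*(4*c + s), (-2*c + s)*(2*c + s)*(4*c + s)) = 4*c + s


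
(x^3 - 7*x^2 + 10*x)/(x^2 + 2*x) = (x^2 - 7*x + 10)/(x + 2)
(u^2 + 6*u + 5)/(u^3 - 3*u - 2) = (u + 5)/(u^2 - u - 2)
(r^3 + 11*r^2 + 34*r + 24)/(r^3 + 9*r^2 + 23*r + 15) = (r^2 + 10*r + 24)/(r^2 + 8*r + 15)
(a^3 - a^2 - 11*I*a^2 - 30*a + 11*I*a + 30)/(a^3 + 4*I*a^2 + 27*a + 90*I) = (a^2 - a*(1 + 6*I) + 6*I)/(a^2 + 9*I*a - 18)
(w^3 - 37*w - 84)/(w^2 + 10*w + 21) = (w^2 - 3*w - 28)/(w + 7)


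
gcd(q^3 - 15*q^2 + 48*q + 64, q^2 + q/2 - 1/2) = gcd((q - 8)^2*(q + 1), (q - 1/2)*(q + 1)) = q + 1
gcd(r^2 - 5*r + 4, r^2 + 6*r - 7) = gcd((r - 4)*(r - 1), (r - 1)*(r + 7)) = r - 1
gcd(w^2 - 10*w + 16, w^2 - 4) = w - 2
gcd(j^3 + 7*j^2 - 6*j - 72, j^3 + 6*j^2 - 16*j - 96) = j^2 + 10*j + 24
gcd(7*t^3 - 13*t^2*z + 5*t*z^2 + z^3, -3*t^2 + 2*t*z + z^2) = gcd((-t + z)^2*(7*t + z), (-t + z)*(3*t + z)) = -t + z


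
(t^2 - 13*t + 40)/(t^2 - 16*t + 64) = (t - 5)/(t - 8)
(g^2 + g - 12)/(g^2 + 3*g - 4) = (g - 3)/(g - 1)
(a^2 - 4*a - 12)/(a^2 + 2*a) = (a - 6)/a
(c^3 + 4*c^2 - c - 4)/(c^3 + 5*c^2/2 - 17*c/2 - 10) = 2*(c - 1)/(2*c - 5)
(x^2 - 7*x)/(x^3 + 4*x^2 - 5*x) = (x - 7)/(x^2 + 4*x - 5)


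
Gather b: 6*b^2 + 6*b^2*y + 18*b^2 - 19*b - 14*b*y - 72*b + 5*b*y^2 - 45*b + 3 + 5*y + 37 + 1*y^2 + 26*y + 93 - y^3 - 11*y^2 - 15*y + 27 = b^2*(6*y + 24) + b*(5*y^2 - 14*y - 136) - y^3 - 10*y^2 + 16*y + 160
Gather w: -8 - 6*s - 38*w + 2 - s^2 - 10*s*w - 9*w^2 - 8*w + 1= -s^2 - 6*s - 9*w^2 + w*(-10*s - 46) - 5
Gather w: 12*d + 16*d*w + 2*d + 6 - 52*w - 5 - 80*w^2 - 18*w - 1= 14*d - 80*w^2 + w*(16*d - 70)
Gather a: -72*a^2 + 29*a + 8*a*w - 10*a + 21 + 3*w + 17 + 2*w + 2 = -72*a^2 + a*(8*w + 19) + 5*w + 40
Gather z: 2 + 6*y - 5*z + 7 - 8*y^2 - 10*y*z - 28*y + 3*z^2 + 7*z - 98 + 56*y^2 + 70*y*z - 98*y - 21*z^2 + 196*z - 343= 48*y^2 - 120*y - 18*z^2 + z*(60*y + 198) - 432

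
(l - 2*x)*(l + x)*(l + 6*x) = l^3 + 5*l^2*x - 8*l*x^2 - 12*x^3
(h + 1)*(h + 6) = h^2 + 7*h + 6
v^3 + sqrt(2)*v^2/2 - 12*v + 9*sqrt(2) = (v - 3*sqrt(2)/2)*(v - sqrt(2))*(v + 3*sqrt(2))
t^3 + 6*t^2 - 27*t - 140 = (t - 5)*(t + 4)*(t + 7)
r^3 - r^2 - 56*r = r*(r - 8)*(r + 7)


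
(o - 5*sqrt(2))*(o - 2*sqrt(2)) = o^2 - 7*sqrt(2)*o + 20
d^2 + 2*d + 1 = (d + 1)^2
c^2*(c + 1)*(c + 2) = c^4 + 3*c^3 + 2*c^2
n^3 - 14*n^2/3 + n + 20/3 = (n - 4)*(n - 5/3)*(n + 1)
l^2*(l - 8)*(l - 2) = l^4 - 10*l^3 + 16*l^2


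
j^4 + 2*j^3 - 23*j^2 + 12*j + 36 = (j - 3)*(j - 2)*(j + 1)*(j + 6)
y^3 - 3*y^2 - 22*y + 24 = (y - 6)*(y - 1)*(y + 4)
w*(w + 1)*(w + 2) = w^3 + 3*w^2 + 2*w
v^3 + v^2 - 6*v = v*(v - 2)*(v + 3)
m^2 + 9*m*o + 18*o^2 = (m + 3*o)*(m + 6*o)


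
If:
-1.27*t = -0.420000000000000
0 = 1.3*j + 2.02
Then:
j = -1.55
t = 0.33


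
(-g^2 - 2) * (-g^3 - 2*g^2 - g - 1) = g^5 + 2*g^4 + 3*g^3 + 5*g^2 + 2*g + 2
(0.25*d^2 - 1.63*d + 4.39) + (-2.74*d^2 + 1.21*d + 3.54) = -2.49*d^2 - 0.42*d + 7.93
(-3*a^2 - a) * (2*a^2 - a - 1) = -6*a^4 + a^3 + 4*a^2 + a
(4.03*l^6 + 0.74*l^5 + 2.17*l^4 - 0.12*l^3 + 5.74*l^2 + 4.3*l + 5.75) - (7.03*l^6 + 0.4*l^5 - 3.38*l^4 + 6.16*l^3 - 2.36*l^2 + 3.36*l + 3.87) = -3.0*l^6 + 0.34*l^5 + 5.55*l^4 - 6.28*l^3 + 8.1*l^2 + 0.94*l + 1.88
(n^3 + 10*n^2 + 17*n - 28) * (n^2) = n^5 + 10*n^4 + 17*n^3 - 28*n^2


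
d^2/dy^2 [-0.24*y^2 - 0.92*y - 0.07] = -0.480000000000000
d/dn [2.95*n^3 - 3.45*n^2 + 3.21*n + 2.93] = 8.85*n^2 - 6.9*n + 3.21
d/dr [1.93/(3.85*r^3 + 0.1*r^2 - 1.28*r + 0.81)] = (-22.2915*r^2 - 0.386*r + 2.4704)/(3.85*r^3 + 0.1*r^2 - 1.28*r + 0.81)^2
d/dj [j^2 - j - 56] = 2*j - 1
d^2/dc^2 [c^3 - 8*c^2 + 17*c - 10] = 6*c - 16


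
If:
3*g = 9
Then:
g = 3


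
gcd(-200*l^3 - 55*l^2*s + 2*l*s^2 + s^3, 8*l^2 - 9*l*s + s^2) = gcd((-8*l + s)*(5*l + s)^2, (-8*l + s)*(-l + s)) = -8*l + s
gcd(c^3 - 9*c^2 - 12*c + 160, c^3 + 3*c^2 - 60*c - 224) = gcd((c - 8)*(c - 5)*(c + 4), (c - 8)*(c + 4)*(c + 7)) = c^2 - 4*c - 32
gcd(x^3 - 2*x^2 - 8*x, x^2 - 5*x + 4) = x - 4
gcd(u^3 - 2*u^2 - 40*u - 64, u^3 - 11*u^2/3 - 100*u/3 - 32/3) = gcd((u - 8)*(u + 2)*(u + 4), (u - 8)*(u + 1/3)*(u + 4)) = u^2 - 4*u - 32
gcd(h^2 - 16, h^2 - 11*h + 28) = h - 4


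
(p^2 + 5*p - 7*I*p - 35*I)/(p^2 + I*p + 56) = (p + 5)/(p + 8*I)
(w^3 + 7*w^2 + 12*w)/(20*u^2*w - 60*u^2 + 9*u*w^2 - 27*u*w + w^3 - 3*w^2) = w*(w^2 + 7*w + 12)/(20*u^2*w - 60*u^2 + 9*u*w^2 - 27*u*w + w^3 - 3*w^2)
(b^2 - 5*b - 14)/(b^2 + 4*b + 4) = (b - 7)/(b + 2)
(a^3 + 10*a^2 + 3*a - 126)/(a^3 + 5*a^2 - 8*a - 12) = (a^2 + 4*a - 21)/(a^2 - a - 2)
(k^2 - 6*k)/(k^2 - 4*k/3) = 3*(k - 6)/(3*k - 4)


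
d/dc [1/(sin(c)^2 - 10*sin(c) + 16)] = 2*(5 - sin(c))*cos(c)/(sin(c)^2 - 10*sin(c) + 16)^2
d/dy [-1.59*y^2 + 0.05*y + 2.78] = 0.05 - 3.18*y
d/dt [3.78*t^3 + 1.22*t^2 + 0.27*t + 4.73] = 11.34*t^2 + 2.44*t + 0.27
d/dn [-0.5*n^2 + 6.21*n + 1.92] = 6.21 - 1.0*n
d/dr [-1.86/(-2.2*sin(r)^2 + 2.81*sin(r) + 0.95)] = (5.2266 - 8.184*sin(r))*cos(r)/(-2.2*sin(r)^2 + 2.81*sin(r) + 0.95)^2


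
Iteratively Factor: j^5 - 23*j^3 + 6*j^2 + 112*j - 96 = (j - 2)*(j^4 + 2*j^3 - 19*j^2 - 32*j + 48) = (j - 2)*(j + 4)*(j^3 - 2*j^2 - 11*j + 12) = (j - 2)*(j - 1)*(j + 4)*(j^2 - j - 12) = (j - 2)*(j - 1)*(j + 3)*(j + 4)*(j - 4)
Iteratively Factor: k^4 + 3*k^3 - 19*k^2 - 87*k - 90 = (k + 2)*(k^3 + k^2 - 21*k - 45) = (k - 5)*(k + 2)*(k^2 + 6*k + 9) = (k - 5)*(k + 2)*(k + 3)*(k + 3)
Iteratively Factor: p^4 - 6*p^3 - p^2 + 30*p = (p + 2)*(p^3 - 8*p^2 + 15*p) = (p - 3)*(p + 2)*(p^2 - 5*p) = (p - 5)*(p - 3)*(p + 2)*(p)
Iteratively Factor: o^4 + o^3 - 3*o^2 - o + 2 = (o + 2)*(o^3 - o^2 - o + 1) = (o - 1)*(o + 2)*(o^2 - 1) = (o - 1)*(o + 1)*(o + 2)*(o - 1)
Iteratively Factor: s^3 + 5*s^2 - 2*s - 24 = (s + 4)*(s^2 + s - 6) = (s - 2)*(s + 4)*(s + 3)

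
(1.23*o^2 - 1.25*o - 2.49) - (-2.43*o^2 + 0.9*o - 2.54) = 3.66*o^2 - 2.15*o + 0.0499999999999998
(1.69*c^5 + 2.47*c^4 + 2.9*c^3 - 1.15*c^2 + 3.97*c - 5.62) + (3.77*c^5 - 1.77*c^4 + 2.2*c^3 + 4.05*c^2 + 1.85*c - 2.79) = 5.46*c^5 + 0.7*c^4 + 5.1*c^3 + 2.9*c^2 + 5.82*c - 8.41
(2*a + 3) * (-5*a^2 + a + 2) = -10*a^3 - 13*a^2 + 7*a + 6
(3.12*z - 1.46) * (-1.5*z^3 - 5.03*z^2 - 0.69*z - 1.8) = -4.68*z^4 - 13.5036*z^3 + 5.191*z^2 - 4.6086*z + 2.628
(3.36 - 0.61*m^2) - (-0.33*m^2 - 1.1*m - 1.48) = -0.28*m^2 + 1.1*m + 4.84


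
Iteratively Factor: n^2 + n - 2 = (n + 2)*(n - 1)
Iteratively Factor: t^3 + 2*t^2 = (t)*(t^2 + 2*t) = t*(t + 2)*(t)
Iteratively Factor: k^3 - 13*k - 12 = (k + 1)*(k^2 - k - 12) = (k + 1)*(k + 3)*(k - 4)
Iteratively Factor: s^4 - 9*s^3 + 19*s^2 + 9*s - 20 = (s - 4)*(s^3 - 5*s^2 - s + 5) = (s - 5)*(s - 4)*(s^2 - 1) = (s - 5)*(s - 4)*(s + 1)*(s - 1)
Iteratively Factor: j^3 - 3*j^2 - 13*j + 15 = (j - 5)*(j^2 + 2*j - 3) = (j - 5)*(j + 3)*(j - 1)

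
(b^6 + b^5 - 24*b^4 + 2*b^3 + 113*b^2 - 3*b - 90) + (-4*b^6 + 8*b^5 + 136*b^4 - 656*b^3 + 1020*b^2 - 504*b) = -3*b^6 + 9*b^5 + 112*b^4 - 654*b^3 + 1133*b^2 - 507*b - 90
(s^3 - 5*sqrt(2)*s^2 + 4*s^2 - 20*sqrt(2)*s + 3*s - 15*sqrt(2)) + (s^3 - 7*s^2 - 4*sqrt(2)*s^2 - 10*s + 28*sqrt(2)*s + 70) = 2*s^3 - 9*sqrt(2)*s^2 - 3*s^2 - 7*s + 8*sqrt(2)*s - 15*sqrt(2) + 70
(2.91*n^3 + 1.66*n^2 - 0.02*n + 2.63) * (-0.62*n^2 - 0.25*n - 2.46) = -1.8042*n^5 - 1.7567*n^4 - 7.5612*n^3 - 5.7092*n^2 - 0.6083*n - 6.4698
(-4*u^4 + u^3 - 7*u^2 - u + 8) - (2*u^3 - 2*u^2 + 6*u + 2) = -4*u^4 - u^3 - 5*u^2 - 7*u + 6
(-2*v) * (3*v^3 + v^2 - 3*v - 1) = -6*v^4 - 2*v^3 + 6*v^2 + 2*v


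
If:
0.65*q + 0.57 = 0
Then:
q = -0.88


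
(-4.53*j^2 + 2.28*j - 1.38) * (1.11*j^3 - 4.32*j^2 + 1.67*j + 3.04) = -5.0283*j^5 + 22.1004*j^4 - 18.9465*j^3 - 4.002*j^2 + 4.6266*j - 4.1952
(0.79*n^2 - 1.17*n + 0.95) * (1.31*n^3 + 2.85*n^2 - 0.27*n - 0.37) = 1.0349*n^5 + 0.7188*n^4 - 2.3033*n^3 + 2.7311*n^2 + 0.1764*n - 0.3515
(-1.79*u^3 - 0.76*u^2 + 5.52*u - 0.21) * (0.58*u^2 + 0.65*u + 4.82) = -1.0382*u^5 - 1.6043*u^4 - 5.9202*u^3 - 0.197000000000001*u^2 + 26.4699*u - 1.0122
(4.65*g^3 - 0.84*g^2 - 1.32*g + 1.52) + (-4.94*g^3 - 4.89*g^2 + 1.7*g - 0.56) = -0.29*g^3 - 5.73*g^2 + 0.38*g + 0.96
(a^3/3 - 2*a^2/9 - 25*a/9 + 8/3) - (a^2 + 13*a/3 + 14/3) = a^3/3 - 11*a^2/9 - 64*a/9 - 2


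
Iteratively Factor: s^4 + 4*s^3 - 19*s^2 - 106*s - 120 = (s + 2)*(s^3 + 2*s^2 - 23*s - 60) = (s + 2)*(s + 3)*(s^2 - s - 20) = (s - 5)*(s + 2)*(s + 3)*(s + 4)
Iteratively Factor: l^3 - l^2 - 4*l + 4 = (l + 2)*(l^2 - 3*l + 2) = (l - 1)*(l + 2)*(l - 2)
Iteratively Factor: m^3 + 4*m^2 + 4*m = (m)*(m^2 + 4*m + 4) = m*(m + 2)*(m + 2)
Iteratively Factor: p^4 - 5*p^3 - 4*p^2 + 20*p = (p)*(p^3 - 5*p^2 - 4*p + 20) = p*(p - 2)*(p^2 - 3*p - 10) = p*(p - 2)*(p + 2)*(p - 5)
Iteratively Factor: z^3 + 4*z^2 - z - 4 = (z - 1)*(z^2 + 5*z + 4) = (z - 1)*(z + 4)*(z + 1)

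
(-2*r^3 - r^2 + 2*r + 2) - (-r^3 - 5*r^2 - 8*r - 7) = -r^3 + 4*r^2 + 10*r + 9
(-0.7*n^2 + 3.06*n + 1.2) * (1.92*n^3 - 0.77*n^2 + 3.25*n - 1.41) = -1.344*n^5 + 6.4142*n^4 - 2.3272*n^3 + 10.008*n^2 - 0.4146*n - 1.692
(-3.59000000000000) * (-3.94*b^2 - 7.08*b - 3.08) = 14.1446*b^2 + 25.4172*b + 11.0572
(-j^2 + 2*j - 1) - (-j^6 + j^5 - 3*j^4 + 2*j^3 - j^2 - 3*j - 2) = j^6 - j^5 + 3*j^4 - 2*j^3 + 5*j + 1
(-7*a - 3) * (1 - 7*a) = 49*a^2 + 14*a - 3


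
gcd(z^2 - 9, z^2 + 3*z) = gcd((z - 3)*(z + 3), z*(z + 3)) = z + 3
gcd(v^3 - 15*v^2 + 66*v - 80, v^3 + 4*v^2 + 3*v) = 1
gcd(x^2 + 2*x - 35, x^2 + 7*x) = x + 7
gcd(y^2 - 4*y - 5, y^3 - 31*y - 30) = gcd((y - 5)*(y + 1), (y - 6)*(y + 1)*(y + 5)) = y + 1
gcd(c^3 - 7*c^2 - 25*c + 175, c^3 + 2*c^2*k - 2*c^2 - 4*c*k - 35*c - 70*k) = c^2 - 2*c - 35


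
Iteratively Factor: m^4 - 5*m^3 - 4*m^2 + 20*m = (m + 2)*(m^3 - 7*m^2 + 10*m) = m*(m + 2)*(m^2 - 7*m + 10) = m*(m - 2)*(m + 2)*(m - 5)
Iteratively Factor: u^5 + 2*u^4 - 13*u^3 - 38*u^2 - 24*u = (u + 2)*(u^4 - 13*u^2 - 12*u) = u*(u + 2)*(u^3 - 13*u - 12) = u*(u + 1)*(u + 2)*(u^2 - u - 12) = u*(u + 1)*(u + 2)*(u + 3)*(u - 4)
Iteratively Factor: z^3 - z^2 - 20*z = (z - 5)*(z^2 + 4*z) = z*(z - 5)*(z + 4)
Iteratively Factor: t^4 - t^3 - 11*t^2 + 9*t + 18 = (t - 3)*(t^3 + 2*t^2 - 5*t - 6) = (t - 3)*(t - 2)*(t^2 + 4*t + 3) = (t - 3)*(t - 2)*(t + 1)*(t + 3)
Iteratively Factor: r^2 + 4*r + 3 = (r + 1)*(r + 3)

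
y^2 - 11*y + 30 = (y - 6)*(y - 5)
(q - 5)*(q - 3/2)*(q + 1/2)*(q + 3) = q^4 - 3*q^3 - 55*q^2/4 + 33*q/2 + 45/4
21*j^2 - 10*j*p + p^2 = (-7*j + p)*(-3*j + p)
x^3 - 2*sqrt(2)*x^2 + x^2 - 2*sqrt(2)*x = x*(x + 1)*(x - 2*sqrt(2))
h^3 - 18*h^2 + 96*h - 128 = (h - 8)^2*(h - 2)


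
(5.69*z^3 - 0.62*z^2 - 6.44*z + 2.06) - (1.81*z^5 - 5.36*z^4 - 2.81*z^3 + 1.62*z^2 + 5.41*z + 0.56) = -1.81*z^5 + 5.36*z^4 + 8.5*z^3 - 2.24*z^2 - 11.85*z + 1.5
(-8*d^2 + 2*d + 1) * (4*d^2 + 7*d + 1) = -32*d^4 - 48*d^3 + 10*d^2 + 9*d + 1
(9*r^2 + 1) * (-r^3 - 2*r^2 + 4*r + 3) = -9*r^5 - 18*r^4 + 35*r^3 + 25*r^2 + 4*r + 3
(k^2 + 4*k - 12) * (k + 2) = k^3 + 6*k^2 - 4*k - 24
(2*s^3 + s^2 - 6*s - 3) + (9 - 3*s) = 2*s^3 + s^2 - 9*s + 6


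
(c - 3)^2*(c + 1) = c^3 - 5*c^2 + 3*c + 9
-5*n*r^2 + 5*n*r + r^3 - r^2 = r*(-5*n + r)*(r - 1)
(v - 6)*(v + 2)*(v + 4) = v^3 - 28*v - 48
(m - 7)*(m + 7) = m^2 - 49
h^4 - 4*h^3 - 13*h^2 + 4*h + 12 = (h - 6)*(h - 1)*(h + 1)*(h + 2)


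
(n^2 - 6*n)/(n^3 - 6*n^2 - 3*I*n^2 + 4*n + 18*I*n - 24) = n/(n^2 - 3*I*n + 4)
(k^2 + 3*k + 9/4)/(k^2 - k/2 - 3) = (k + 3/2)/(k - 2)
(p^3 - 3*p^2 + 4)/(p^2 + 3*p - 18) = (p^3 - 3*p^2 + 4)/(p^2 + 3*p - 18)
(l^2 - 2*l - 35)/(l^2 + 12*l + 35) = (l - 7)/(l + 7)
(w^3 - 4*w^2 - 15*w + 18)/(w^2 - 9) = (w^2 - 7*w + 6)/(w - 3)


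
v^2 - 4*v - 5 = (v - 5)*(v + 1)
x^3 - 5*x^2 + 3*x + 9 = (x - 3)^2*(x + 1)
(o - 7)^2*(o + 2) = o^3 - 12*o^2 + 21*o + 98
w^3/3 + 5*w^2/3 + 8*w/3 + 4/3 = (w/3 + 1/3)*(w + 2)^2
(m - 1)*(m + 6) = m^2 + 5*m - 6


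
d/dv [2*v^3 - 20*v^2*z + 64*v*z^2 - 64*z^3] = 6*v^2 - 40*v*z + 64*z^2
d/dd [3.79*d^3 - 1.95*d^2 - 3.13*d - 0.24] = 11.37*d^2 - 3.9*d - 3.13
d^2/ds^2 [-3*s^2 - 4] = -6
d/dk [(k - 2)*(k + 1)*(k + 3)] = 3*k^2 + 4*k - 5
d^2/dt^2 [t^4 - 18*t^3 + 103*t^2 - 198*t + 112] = 12*t^2 - 108*t + 206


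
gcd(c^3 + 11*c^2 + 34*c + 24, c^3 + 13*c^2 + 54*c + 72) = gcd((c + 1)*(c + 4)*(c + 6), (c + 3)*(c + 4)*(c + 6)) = c^2 + 10*c + 24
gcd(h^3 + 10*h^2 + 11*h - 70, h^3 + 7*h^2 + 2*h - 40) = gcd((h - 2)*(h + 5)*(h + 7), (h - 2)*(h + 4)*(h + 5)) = h^2 + 3*h - 10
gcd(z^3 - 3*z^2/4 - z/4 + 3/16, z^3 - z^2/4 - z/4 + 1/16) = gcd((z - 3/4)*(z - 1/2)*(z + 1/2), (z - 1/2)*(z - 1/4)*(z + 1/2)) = z^2 - 1/4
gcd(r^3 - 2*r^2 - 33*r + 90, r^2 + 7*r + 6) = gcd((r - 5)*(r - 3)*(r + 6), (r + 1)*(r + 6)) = r + 6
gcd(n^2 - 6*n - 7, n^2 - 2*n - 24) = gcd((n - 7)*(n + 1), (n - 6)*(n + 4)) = 1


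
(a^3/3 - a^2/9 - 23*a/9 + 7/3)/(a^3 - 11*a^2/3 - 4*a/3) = (-3*a^3 + a^2 + 23*a - 21)/(3*a*(-3*a^2 + 11*a + 4))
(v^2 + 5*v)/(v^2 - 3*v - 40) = v/(v - 8)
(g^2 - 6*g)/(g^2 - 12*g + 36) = g/(g - 6)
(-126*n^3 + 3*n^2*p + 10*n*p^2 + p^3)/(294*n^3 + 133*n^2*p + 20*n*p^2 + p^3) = (-3*n + p)/(7*n + p)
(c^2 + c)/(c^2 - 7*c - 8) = c/(c - 8)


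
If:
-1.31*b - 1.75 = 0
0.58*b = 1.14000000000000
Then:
No Solution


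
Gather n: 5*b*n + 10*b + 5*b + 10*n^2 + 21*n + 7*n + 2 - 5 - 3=15*b + 10*n^2 + n*(5*b + 28) - 6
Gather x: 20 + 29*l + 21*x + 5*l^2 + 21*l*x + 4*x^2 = 5*l^2 + 29*l + 4*x^2 + x*(21*l + 21) + 20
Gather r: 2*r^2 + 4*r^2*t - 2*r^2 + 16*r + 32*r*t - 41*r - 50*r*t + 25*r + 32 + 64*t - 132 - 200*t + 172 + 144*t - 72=4*r^2*t - 18*r*t + 8*t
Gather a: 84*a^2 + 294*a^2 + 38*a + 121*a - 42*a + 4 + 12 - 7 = 378*a^2 + 117*a + 9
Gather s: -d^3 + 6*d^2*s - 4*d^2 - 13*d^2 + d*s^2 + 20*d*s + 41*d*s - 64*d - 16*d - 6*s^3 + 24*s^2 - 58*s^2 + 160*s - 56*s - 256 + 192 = -d^3 - 17*d^2 - 80*d - 6*s^3 + s^2*(d - 34) + s*(6*d^2 + 61*d + 104) - 64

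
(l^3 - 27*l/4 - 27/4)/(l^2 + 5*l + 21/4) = (2*l^2 - 3*l - 9)/(2*l + 7)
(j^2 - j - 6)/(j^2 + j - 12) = (j + 2)/(j + 4)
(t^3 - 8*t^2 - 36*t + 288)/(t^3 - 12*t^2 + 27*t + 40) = (t^2 - 36)/(t^2 - 4*t - 5)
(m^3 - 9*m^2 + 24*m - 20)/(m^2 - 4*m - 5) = (m^2 - 4*m + 4)/(m + 1)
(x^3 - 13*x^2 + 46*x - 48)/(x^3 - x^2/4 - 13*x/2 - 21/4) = 4*(x^2 - 10*x + 16)/(4*x^2 + 11*x + 7)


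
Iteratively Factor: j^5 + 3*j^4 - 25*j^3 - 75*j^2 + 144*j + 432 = (j + 3)*(j^4 - 25*j^2 + 144) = (j + 3)*(j + 4)*(j^3 - 4*j^2 - 9*j + 36) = (j - 3)*(j + 3)*(j + 4)*(j^2 - j - 12) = (j - 3)*(j + 3)^2*(j + 4)*(j - 4)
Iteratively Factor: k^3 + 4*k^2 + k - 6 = (k + 3)*(k^2 + k - 2) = (k - 1)*(k + 3)*(k + 2)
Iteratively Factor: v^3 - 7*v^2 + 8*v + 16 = (v - 4)*(v^2 - 3*v - 4) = (v - 4)*(v + 1)*(v - 4)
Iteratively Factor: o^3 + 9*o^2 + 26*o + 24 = (o + 4)*(o^2 + 5*o + 6) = (o + 3)*(o + 4)*(o + 2)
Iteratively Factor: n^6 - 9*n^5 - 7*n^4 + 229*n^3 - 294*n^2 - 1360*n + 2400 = (n - 5)*(n^5 - 4*n^4 - 27*n^3 + 94*n^2 + 176*n - 480) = (n - 5)*(n - 4)*(n^4 - 27*n^2 - 14*n + 120) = (n - 5)^2*(n - 4)*(n^3 + 5*n^2 - 2*n - 24) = (n - 5)^2*(n - 4)*(n + 3)*(n^2 + 2*n - 8) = (n - 5)^2*(n - 4)*(n + 3)*(n + 4)*(n - 2)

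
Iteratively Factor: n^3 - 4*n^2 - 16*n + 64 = (n - 4)*(n^2 - 16) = (n - 4)*(n + 4)*(n - 4)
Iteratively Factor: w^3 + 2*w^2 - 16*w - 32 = (w - 4)*(w^2 + 6*w + 8) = (w - 4)*(w + 4)*(w + 2)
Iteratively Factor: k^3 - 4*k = (k)*(k^2 - 4) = k*(k + 2)*(k - 2)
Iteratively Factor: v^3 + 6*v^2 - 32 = (v + 4)*(v^2 + 2*v - 8) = (v + 4)^2*(v - 2)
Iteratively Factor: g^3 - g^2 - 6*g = (g + 2)*(g^2 - 3*g) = (g - 3)*(g + 2)*(g)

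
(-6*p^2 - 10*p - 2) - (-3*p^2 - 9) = -3*p^2 - 10*p + 7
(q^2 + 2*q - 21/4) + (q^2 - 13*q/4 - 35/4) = 2*q^2 - 5*q/4 - 14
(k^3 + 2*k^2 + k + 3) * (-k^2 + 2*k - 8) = -k^5 - 5*k^3 - 17*k^2 - 2*k - 24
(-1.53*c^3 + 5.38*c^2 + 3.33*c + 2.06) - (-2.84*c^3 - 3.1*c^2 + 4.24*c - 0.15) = 1.31*c^3 + 8.48*c^2 - 0.91*c + 2.21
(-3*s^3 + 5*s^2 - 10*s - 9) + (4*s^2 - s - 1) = -3*s^3 + 9*s^2 - 11*s - 10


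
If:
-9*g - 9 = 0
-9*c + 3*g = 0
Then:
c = -1/3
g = -1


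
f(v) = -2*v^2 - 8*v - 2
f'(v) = -4*v - 8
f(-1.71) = 5.83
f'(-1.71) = -1.16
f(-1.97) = 6.00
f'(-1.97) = -0.12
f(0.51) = -6.60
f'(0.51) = -10.04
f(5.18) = -97.10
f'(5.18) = -28.72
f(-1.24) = 4.84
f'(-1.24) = -3.04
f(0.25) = -4.12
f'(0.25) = -9.00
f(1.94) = -25.05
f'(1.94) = -15.76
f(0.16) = -3.33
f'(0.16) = -8.64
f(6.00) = -122.00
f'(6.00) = -32.00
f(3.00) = -44.00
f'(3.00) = -20.00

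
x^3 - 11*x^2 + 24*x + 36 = (x - 6)^2*(x + 1)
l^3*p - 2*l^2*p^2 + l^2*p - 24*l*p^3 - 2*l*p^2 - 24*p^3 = (l - 6*p)*(l + 4*p)*(l*p + p)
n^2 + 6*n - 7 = (n - 1)*(n + 7)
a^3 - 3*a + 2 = (a - 1)^2*(a + 2)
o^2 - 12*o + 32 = (o - 8)*(o - 4)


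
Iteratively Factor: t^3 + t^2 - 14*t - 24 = (t + 3)*(t^2 - 2*t - 8) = (t + 2)*(t + 3)*(t - 4)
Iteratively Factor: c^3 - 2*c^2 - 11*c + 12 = (c - 1)*(c^2 - c - 12) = (c - 1)*(c + 3)*(c - 4)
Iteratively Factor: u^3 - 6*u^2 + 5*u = (u)*(u^2 - 6*u + 5) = u*(u - 1)*(u - 5)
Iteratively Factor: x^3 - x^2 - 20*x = (x + 4)*(x^2 - 5*x) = (x - 5)*(x + 4)*(x)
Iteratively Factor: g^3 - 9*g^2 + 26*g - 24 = (g - 3)*(g^2 - 6*g + 8) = (g - 4)*(g - 3)*(g - 2)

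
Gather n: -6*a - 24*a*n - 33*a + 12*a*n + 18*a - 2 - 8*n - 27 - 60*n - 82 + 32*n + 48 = -21*a + n*(-12*a - 36) - 63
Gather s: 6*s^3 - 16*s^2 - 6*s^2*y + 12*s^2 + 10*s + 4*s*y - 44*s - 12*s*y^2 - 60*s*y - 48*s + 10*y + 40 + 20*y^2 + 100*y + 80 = 6*s^3 + s^2*(-6*y - 4) + s*(-12*y^2 - 56*y - 82) + 20*y^2 + 110*y + 120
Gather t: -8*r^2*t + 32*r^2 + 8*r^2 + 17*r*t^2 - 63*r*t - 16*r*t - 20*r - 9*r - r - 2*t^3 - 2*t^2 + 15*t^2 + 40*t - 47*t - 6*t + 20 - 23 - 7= 40*r^2 - 30*r - 2*t^3 + t^2*(17*r + 13) + t*(-8*r^2 - 79*r - 13) - 10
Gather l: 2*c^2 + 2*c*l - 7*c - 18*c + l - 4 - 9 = 2*c^2 - 25*c + l*(2*c + 1) - 13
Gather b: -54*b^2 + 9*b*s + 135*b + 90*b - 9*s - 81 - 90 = -54*b^2 + b*(9*s + 225) - 9*s - 171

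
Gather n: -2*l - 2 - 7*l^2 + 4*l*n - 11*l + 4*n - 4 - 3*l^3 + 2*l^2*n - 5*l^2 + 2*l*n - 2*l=-3*l^3 - 12*l^2 - 15*l + n*(2*l^2 + 6*l + 4) - 6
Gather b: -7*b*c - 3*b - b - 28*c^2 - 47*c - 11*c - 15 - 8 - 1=b*(-7*c - 4) - 28*c^2 - 58*c - 24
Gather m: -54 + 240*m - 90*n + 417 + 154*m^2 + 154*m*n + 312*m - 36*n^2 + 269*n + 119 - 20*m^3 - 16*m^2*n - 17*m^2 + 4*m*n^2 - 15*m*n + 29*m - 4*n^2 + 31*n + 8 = -20*m^3 + m^2*(137 - 16*n) + m*(4*n^2 + 139*n + 581) - 40*n^2 + 210*n + 490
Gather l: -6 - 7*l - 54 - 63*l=-70*l - 60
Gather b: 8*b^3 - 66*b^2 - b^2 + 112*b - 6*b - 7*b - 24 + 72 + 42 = 8*b^3 - 67*b^2 + 99*b + 90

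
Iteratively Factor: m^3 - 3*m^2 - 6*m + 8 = (m - 1)*(m^2 - 2*m - 8) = (m - 4)*(m - 1)*(m + 2)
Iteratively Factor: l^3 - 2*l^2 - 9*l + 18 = (l - 2)*(l^2 - 9) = (l - 3)*(l - 2)*(l + 3)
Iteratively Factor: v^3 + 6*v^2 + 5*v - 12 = (v + 4)*(v^2 + 2*v - 3) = (v + 3)*(v + 4)*(v - 1)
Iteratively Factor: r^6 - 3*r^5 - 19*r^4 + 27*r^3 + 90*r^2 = (r - 5)*(r^5 + 2*r^4 - 9*r^3 - 18*r^2) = (r - 5)*(r + 2)*(r^4 - 9*r^2) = (r - 5)*(r + 2)*(r + 3)*(r^3 - 3*r^2) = r*(r - 5)*(r + 2)*(r + 3)*(r^2 - 3*r) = r^2*(r - 5)*(r + 2)*(r + 3)*(r - 3)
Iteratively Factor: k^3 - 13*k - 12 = (k + 3)*(k^2 - 3*k - 4) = (k + 1)*(k + 3)*(k - 4)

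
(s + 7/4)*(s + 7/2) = s^2 + 21*s/4 + 49/8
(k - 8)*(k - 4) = k^2 - 12*k + 32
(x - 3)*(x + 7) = x^2 + 4*x - 21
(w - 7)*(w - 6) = w^2 - 13*w + 42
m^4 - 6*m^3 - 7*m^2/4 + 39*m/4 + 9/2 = (m - 6)*(m - 3/2)*(m + 1/2)*(m + 1)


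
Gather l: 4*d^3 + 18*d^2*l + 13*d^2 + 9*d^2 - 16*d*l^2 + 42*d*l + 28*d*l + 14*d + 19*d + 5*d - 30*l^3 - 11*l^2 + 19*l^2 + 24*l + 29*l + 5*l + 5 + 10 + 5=4*d^3 + 22*d^2 + 38*d - 30*l^3 + l^2*(8 - 16*d) + l*(18*d^2 + 70*d + 58) + 20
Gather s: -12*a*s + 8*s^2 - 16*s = 8*s^2 + s*(-12*a - 16)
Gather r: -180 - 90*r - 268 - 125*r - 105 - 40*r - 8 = -255*r - 561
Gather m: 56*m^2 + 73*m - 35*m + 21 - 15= 56*m^2 + 38*m + 6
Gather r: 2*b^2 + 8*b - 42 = 2*b^2 + 8*b - 42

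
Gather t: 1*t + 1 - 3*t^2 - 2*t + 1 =-3*t^2 - t + 2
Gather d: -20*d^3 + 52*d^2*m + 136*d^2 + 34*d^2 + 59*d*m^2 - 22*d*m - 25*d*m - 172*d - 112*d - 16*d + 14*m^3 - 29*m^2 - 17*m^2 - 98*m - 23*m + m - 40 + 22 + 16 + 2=-20*d^3 + d^2*(52*m + 170) + d*(59*m^2 - 47*m - 300) + 14*m^3 - 46*m^2 - 120*m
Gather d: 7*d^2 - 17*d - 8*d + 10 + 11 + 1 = 7*d^2 - 25*d + 22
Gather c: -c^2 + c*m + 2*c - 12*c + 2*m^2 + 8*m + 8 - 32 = -c^2 + c*(m - 10) + 2*m^2 + 8*m - 24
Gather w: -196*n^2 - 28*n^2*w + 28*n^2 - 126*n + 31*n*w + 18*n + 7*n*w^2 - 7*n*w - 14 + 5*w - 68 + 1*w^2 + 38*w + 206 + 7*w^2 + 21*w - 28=-168*n^2 - 108*n + w^2*(7*n + 8) + w*(-28*n^2 + 24*n + 64) + 96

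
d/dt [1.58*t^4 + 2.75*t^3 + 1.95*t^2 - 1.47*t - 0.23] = 6.32*t^3 + 8.25*t^2 + 3.9*t - 1.47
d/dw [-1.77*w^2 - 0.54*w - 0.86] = -3.54*w - 0.54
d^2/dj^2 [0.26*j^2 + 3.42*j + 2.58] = 0.520000000000000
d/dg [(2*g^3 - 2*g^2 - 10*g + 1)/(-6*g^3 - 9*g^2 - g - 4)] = (-30*g^4 - 124*g^3 - 94*g^2 + 34*g + 41)/(36*g^6 + 108*g^5 + 93*g^4 + 66*g^3 + 73*g^2 + 8*g + 16)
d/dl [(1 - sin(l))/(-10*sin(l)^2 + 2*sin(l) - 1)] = (-10*sin(l)^2 + 20*sin(l) - 1)*cos(l)/(10*sin(l)^2 - 2*sin(l) + 1)^2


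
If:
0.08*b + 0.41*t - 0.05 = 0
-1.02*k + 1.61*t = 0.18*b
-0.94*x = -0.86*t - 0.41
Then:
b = 3.06831395348837 - 5.60174418604651*x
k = 2.71380528955768*x - 1.29397514819881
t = 1.09302325581395*x - 0.476744186046512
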